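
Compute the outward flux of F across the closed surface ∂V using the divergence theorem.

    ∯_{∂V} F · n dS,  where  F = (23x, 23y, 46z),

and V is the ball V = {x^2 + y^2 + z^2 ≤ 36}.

By the divergence theorem,

    ∯_{∂V} F · n dS = ∭_V (∇ · F) dV.

Compute the divergence:
    ∇ · F = ∂F_x/∂x + ∂F_y/∂y + ∂F_z/∂z = 23 + 23 + 46 = 92.

In spherical coordinates, x = ρ sin(φ) cos(θ), y = ρ sin(φ) sin(θ), z = ρ cos(φ), dV = ρ^2 sin(φ) dρ dφ dθ, with 0 ≤ ρ ≤ 6, 0 ≤ φ ≤ π, 0 ≤ θ ≤ 2π.

The integrand, after substitution and multiplying by the volume element, becomes (92) · ρ^2 sin(φ), so

    ∭_V (∇·F) dV = ∫_0^{2π} ∫_0^{π} ∫_0^{6} (92) · ρ^2 sin(φ) dρ dφ dθ.

Inner (ρ from 0 to 6): 6624sin(φ).
Middle (φ from 0 to π): 13248.
Outer (θ from 0 to 2π): 26496π.

Therefore ∯_{∂V} F · n dS = 26496π.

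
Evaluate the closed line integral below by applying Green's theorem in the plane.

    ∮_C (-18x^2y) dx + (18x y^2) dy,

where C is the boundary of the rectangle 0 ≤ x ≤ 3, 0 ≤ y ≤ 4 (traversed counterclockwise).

Green's theorem converts the closed line integral into a double integral over the enclosed region D:

    ∮_C P dx + Q dy = ∬_D (∂Q/∂x - ∂P/∂y) dA.

Here P = -18x^2y, Q = 18x y^2, so

    ∂Q/∂x = 18y^2,    ∂P/∂y = -18x^2,
    ∂Q/∂x - ∂P/∂y = 18x^2 + 18y^2.

D is the region 0 ≤ x ≤ 3, 0 ≤ y ≤ 4. Evaluating the double integral:

    ∬_D (18x^2 + 18y^2) dA = ∫_0^{3} ∫_0^{4} (18x^2 + 18y^2) dy dx.

Inner (y from 0 to 4): 72x^2 + 384.
Outer (x from 0 to 3): 1800.

Therefore ∮_C P dx + Q dy = 1800.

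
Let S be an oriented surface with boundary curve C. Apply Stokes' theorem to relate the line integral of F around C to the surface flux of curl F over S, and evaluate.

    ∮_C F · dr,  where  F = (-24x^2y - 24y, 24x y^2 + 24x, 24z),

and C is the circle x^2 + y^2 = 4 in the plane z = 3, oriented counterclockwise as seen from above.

Let S be the flat disk x^2 + y^2 ≤ 4 in the plane z = 3, with upward unit normal n̂ = ẑ. By Stokes' theorem,

    ∮_C F · dr = ∬_S (∇ × F) · n̂ dS = ∬_D (curl F)_z dA,

where D is the disk x^2 + y^2 ≤ 4.

Compute the curl of F = (-24x^2y - 24y, 24x y^2 + 24x, 24z):
    (∇ × F)_x = ∂F_z/∂y - ∂F_y/∂z = 0,
    (∇ × F)_y = ∂F_x/∂z - ∂F_z/∂x = 0,
    (∇ × F)_z = ∂F_y/∂x - ∂F_x/∂y = 24x^2 + 24y^2 + 48.

On z = 3, (curl F)_z = 24x^2 + 24y^2 + 48.

Convert to polar (x = r cos θ, y = r sin θ, dA = r dr dθ); the integrand becomes 24r^2 + 48, so

    ∬_D (curl F)_z dA = ∫_0^{2π} ∫_0^{2} (24r^2 + 48) · r dr dθ.

Inner (r from 0 to 2): 192.
Outer (θ from 0 to 2π): 384π.

Therefore ∮_C F · dr = 384π.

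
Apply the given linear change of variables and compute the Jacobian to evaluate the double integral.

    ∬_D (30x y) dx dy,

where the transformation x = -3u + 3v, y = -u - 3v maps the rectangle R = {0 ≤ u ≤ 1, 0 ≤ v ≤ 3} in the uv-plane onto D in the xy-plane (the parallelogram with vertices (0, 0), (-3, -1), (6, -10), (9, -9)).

Compute the Jacobian determinant of (x, y) with respect to (u, v):

    ∂(x,y)/∂(u,v) = | -3  3 | = (-3)(-3) - (3)(-1) = 12.
                   | -1  -3 |

Its absolute value is |J| = 12 (the area scaling factor).

Substituting x = -3u + 3v, y = -u - 3v into the integrand,

    30x y → 90u^2 + 180u v - 270v^2,

so the integral becomes

    ∬_R (90u^2 + 180u v - 270v^2) · |J| du dv = ∫_0^1 ∫_0^3 (1080u^2 + 2160u v - 3240v^2) dv du.

Inner (v): 3240u^2 + 9720u - 29160.
Outer (u): -23220.

Therefore ∬_D (30x y) dx dy = -23220.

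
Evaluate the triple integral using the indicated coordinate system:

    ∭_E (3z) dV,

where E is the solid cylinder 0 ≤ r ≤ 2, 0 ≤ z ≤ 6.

In cylindrical coordinates, x = r cos(θ), y = r sin(θ), z = z, and dV = r dr dθ dz.

The integrand becomes 3z, so

    ∭_E (3z) dV = ∫_{0}^{2π} ∫_{0}^{2} ∫_{0}^{6} (3z) · r dz dr dθ.

Inner (z): 54r.
Middle (r from 0 to 2): 108.
Outer (θ): 216π.

Therefore the triple integral equals 216π.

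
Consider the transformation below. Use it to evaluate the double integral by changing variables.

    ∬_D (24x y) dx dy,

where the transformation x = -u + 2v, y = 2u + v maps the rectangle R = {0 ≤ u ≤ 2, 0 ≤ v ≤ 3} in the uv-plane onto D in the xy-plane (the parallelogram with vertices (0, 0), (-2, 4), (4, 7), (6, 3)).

Compute the Jacobian determinant of (x, y) with respect to (u, v):

    ∂(x,y)/∂(u,v) = | -1  2 | = (-1)(1) - (2)(2) = -5.
                   | 2  1 |

Its absolute value is |J| = 5 (the area scaling factor).

Substituting x = -u + 2v, y = 2u + v into the integrand,

    24x y → -48u^2 + 72u v + 48v^2,

so the integral becomes

    ∬_R (-48u^2 + 72u v + 48v^2) · |J| du dv = ∫_0^2 ∫_0^3 (-240u^2 + 360u v + 240v^2) dv du.

Inner (v): -720u^2 + 1620u + 2160.
Outer (u): 5640.

Therefore ∬_D (24x y) dx dy = 5640.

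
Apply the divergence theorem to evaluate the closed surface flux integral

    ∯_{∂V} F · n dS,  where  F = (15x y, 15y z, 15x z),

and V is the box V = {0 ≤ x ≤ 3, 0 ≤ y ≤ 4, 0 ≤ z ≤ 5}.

By the divergence theorem,

    ∯_{∂V} F · n dS = ∭_V (∇ · F) dV.

Compute the divergence:
    ∇ · F = ∂F_x/∂x + ∂F_y/∂y + ∂F_z/∂z = 15y + 15z + 15x = 15x + 15y + 15z.

V is a rectangular box, so dV = dx dy dz with 0 ≤ x ≤ 3, 0 ≤ y ≤ 4, 0 ≤ z ≤ 5.

Integrate (15x + 15y + 15z) over V as an iterated integral:

    ∭_V (∇·F) dV = ∫_0^{3} ∫_0^{4} ∫_0^{5} (15x + 15y + 15z) dz dy dx.

Inner (z from 0 to 5): 75x + 75y + 375/2.
Middle (y from 0 to 4): 300x + 1350.
Outer (x from 0 to 3): 5400.

Therefore ∯_{∂V} F · n dS = 5400.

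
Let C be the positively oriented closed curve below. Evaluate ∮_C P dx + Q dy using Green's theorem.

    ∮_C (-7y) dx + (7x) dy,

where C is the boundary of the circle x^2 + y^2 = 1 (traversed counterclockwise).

Green's theorem converts the closed line integral into a double integral over the enclosed region D:

    ∮_C P dx + Q dy = ∬_D (∂Q/∂x - ∂P/∂y) dA.

Here P = -7y, Q = 7x, so

    ∂Q/∂x = 7,    ∂P/∂y = -7,
    ∂Q/∂x - ∂P/∂y = 14.

D is the region x^2 + y^2 ≤ 1. Evaluating the double integral:

In polar coordinates (x = r cos θ, y = r sin θ, dA = r dr dθ) the integrand becomes 14, so

    ∬_D (14) dA = ∫_0^{2π} ∫_0^{1} (14) · r dr dθ.

Inner (r from 0 to 1): 7.
Outer (θ from 0 to 2π): 14π.

Therefore ∮_C P dx + Q dy = 14π.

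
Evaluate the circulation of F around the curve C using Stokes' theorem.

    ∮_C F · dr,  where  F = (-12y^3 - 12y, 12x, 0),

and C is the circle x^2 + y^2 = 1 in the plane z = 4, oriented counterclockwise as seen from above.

Let S be the flat disk x^2 + y^2 ≤ 1 in the plane z = 4, with upward unit normal n̂ = ẑ. By Stokes' theorem,

    ∮_C F · dr = ∬_S (∇ × F) · n̂ dS = ∬_D (curl F)_z dA,

where D is the disk x^2 + y^2 ≤ 1.

Compute the curl of F = (-12y^3 - 12y, 12x, 0):
    (∇ × F)_x = ∂F_z/∂y - ∂F_y/∂z = 0,
    (∇ × F)_y = ∂F_x/∂z - ∂F_z/∂x = 0,
    (∇ × F)_z = ∂F_y/∂x - ∂F_x/∂y = 36y^2 + 24.

On z = 4, (curl F)_z = 36y^2 + 24.

Convert to polar (x = r cos θ, y = r sin θ, dA = r dr dθ); the integrand becomes 36r^2sin(θ)^2 + 24, so

    ∬_D (curl F)_z dA = ∫_0^{2π} ∫_0^{1} (36r^2sin(θ)^2 + 24) · r dr dθ.

Inner (r from 0 to 1): 9sin(θ)^2 + 12.
Outer (θ from 0 to 2π): 33π.

Therefore ∮_C F · dr = 33π.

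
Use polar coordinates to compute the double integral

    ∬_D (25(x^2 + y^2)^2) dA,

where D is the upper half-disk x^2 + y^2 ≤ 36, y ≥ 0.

The region D is 0 ≤ r ≤ 6, 0 ≤ θ ≤ π in polar coordinates, where x = r cos(θ), y = r sin(θ), and dA = r dr dθ.

Under the substitution, the integrand becomes 25r^4, so

    ∬_D (25(x^2 + y^2)^2) dA = ∫_{0}^{π} ∫_{0}^{6} (25r^4) · r dr dθ.

Inner integral (in r): ∫_{0}^{6} (25r^4) · r dr = 194400.

Outer integral (in θ): ∫_{0}^{π} (194400) dθ = 194400π.

Therefore ∬_D (25(x^2 + y^2)^2) dA = 194400π.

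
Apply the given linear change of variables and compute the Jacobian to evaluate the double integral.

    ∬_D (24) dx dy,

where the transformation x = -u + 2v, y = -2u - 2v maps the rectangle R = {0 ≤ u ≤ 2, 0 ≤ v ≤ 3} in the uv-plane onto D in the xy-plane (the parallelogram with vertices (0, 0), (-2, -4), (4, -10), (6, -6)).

Compute the Jacobian determinant of (x, y) with respect to (u, v):

    ∂(x,y)/∂(u,v) = | -1  2 | = (-1)(-2) - (2)(-2) = 6.
                   | -2  -2 |

Its absolute value is |J| = 6 (the area scaling factor).

Substituting x = -u + 2v, y = -2u - 2v into the integrand,

    24 → 24,

so the integral becomes

    ∬_R (24) · |J| du dv = ∫_0^2 ∫_0^3 (144) dv du.

Inner (v): 432.
Outer (u): 864.

Therefore ∬_D (24) dx dy = 864.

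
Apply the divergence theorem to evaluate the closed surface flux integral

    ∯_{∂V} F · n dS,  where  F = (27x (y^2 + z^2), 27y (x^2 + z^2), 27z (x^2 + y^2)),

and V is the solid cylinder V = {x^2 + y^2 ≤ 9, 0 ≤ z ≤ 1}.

By the divergence theorem,

    ∯_{∂V} F · n dS = ∭_V (∇ · F) dV.

Compute the divergence:
    ∇ · F = ∂F_x/∂x + ∂F_y/∂y + ∂F_z/∂z = 27y^2 + 27z^2 + 27x^2 + 27z^2 + 27x^2 + 27y^2 = 54x^2 + 54y^2 + 54z^2.

In cylindrical coordinates, x = r cos(θ), y = r sin(θ), z = z, dV = r dr dθ dz, with 0 ≤ r ≤ 3, 0 ≤ θ ≤ 2π, 0 ≤ z ≤ 1.

The integrand, after substitution and multiplying by the volume element, becomes (54r^2 + 54z^2) · r, so

    ∭_V (∇·F) dV = ∫_0^{2π} ∫_0^{3} ∫_0^{1} (54r^2 + 54z^2) · r dz dr dθ.

Inner (z from 0 to 1): 54r^3 + 18r.
Middle (r from 0 to 3): 2349/2.
Outer (θ from 0 to 2π): 2349π.

Therefore ∯_{∂V} F · n dS = 2349π.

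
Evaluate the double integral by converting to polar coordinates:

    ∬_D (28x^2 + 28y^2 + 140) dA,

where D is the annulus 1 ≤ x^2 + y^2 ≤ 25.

The region D is 1 ≤ r ≤ 5, 0 ≤ θ ≤ 2π in polar coordinates, where x = r cos(θ), y = r sin(θ), and dA = r dr dθ.

Under the substitution, the integrand becomes 28r^2 + 140, so

    ∬_D (28x^2 + 28y^2 + 140) dA = ∫_{0}^{2π} ∫_{1}^{5} (28r^2 + 140) · r dr dθ.

Inner integral (in r): ∫_{1}^{5} (28r^2 + 140) · r dr = 6048.

Outer integral (in θ): ∫_{0}^{2π} (6048) dθ = 12096π.

Therefore ∬_D (28x^2 + 28y^2 + 140) dA = 12096π.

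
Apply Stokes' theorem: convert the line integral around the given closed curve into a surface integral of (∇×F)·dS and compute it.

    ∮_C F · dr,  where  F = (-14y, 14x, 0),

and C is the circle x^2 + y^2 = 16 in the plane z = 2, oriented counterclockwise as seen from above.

Let S be the flat disk x^2 + y^2 ≤ 16 in the plane z = 2, with upward unit normal n̂ = ẑ. By Stokes' theorem,

    ∮_C F · dr = ∬_S (∇ × F) · n̂ dS = ∬_D (curl F)_z dA,

where D is the disk x^2 + y^2 ≤ 16.

Compute the curl of F = (-14y, 14x, 0):
    (∇ × F)_x = ∂F_z/∂y - ∂F_y/∂z = 0,
    (∇ × F)_y = ∂F_x/∂z - ∂F_z/∂x = 0,
    (∇ × F)_z = ∂F_y/∂x - ∂F_x/∂y = 28.

On z = 2, (curl F)_z = 28.

Convert to polar (x = r cos θ, y = r sin θ, dA = r dr dθ); the integrand becomes 28, so

    ∬_D (curl F)_z dA = ∫_0^{2π} ∫_0^{4} (28) · r dr dθ.

Inner (r from 0 to 4): 224.
Outer (θ from 0 to 2π): 448π.

Therefore ∮_C F · dr = 448π.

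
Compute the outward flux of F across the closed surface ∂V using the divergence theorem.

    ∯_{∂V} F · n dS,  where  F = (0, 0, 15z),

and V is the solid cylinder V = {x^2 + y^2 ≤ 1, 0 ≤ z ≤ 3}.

By the divergence theorem,

    ∯_{∂V} F · n dS = ∭_V (∇ · F) dV.

Compute the divergence:
    ∇ · F = ∂F_x/∂x + ∂F_y/∂y + ∂F_z/∂z = 0 + 0 + 15 = 15.

In cylindrical coordinates, x = r cos(θ), y = r sin(θ), z = z, dV = r dr dθ dz, with 0 ≤ r ≤ 1, 0 ≤ θ ≤ 2π, 0 ≤ z ≤ 3.

The integrand, after substitution and multiplying by the volume element, becomes (15) · r, so

    ∭_V (∇·F) dV = ∫_0^{2π} ∫_0^{1} ∫_0^{3} (15) · r dz dr dθ.

Inner (z from 0 to 3): 45r.
Middle (r from 0 to 1): 45/2.
Outer (θ from 0 to 2π): 45π.

Therefore ∯_{∂V} F · n dS = 45π.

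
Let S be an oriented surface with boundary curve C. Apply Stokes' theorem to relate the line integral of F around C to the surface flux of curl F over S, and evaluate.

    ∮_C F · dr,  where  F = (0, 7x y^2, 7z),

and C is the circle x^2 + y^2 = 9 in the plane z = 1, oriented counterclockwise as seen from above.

Let S be the flat disk x^2 + y^2 ≤ 9 in the plane z = 1, with upward unit normal n̂ = ẑ. By Stokes' theorem,

    ∮_C F · dr = ∬_S (∇ × F) · n̂ dS = ∬_D (curl F)_z dA,

where D is the disk x^2 + y^2 ≤ 9.

Compute the curl of F = (0, 7x y^2, 7z):
    (∇ × F)_x = ∂F_z/∂y - ∂F_y/∂z = 0,
    (∇ × F)_y = ∂F_x/∂z - ∂F_z/∂x = 0,
    (∇ × F)_z = ∂F_y/∂x - ∂F_x/∂y = 7y^2.

On z = 1, (curl F)_z = 7y^2.

Convert to polar (x = r cos θ, y = r sin θ, dA = r dr dθ); the integrand becomes 7r^2sin(θ)^2, so

    ∬_D (curl F)_z dA = ∫_0^{2π} ∫_0^{3} (7r^2sin(θ)^2) · r dr dθ.

Inner (r from 0 to 3): 567sin(θ)^2/4.
Outer (θ from 0 to 2π): 567π/4.

Therefore ∮_C F · dr = 567π/4.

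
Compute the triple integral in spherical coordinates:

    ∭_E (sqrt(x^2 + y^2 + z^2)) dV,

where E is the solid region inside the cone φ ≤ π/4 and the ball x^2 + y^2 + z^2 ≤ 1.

In spherical coordinates, x = ρ sin(φ) cos(θ), y = ρ sin(φ) sin(θ), z = ρ cos(φ), and dV = ρ^2 sin(φ) dρ dφ dθ.

The integrand becomes ρ, so

    ∭_E (sqrt(x^2 + y^2 + z^2)) dV = ∫_{0}^{2π} ∫_{0}^{π/4} ∫_{0}^{1} (ρ) · ρ^2 sin(φ) dρ dφ dθ.

Inner (ρ): sin(φ)/4.
Middle (φ): 1/4 - sqrt(2)/8.
Outer (θ): π (2 - sqrt(2))/4.

Therefore the triple integral equals π (2 - sqrt(2))/4.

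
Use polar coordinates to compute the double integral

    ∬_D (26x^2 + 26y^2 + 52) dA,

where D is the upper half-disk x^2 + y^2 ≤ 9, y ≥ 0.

The region D is 0 ≤ r ≤ 3, 0 ≤ θ ≤ π in polar coordinates, where x = r cos(θ), y = r sin(θ), and dA = r dr dθ.

Under the substitution, the integrand becomes 26r^2 + 52, so

    ∬_D (26x^2 + 26y^2 + 52) dA = ∫_{0}^{π} ∫_{0}^{3} (26r^2 + 52) · r dr dθ.

Inner integral (in r): ∫_{0}^{3} (26r^2 + 52) · r dr = 1521/2.

Outer integral (in θ): ∫_{0}^{π} (1521/2) dθ = 1521π/2.

Therefore ∬_D (26x^2 + 26y^2 + 52) dA = 1521π/2.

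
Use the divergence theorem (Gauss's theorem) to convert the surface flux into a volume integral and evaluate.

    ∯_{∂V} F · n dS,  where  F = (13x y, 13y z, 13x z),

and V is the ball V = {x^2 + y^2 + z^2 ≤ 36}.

By the divergence theorem,

    ∯_{∂V} F · n dS = ∭_V (∇ · F) dV.

Compute the divergence:
    ∇ · F = ∂F_x/∂x + ∂F_y/∂y + ∂F_z/∂z = 13y + 13z + 13x = 13x + 13y + 13z.

In spherical coordinates, x = ρ sin(φ) cos(θ), y = ρ sin(φ) sin(θ), z = ρ cos(φ), dV = ρ^2 sin(φ) dρ dφ dθ, with 0 ≤ ρ ≤ 6, 0 ≤ φ ≤ π, 0 ≤ θ ≤ 2π.

The integrand, after substitution and multiplying by the volume element, becomes (13ρ (sqrt(2)sin(φ)sin(θ + π/4) + cos(φ))) · ρ^2 sin(φ), so

    ∭_V (∇·F) dV = ∫_0^{2π} ∫_0^{π} ∫_0^{6} (13ρ (sqrt(2)sin(φ)sin(θ + π/4) + cos(φ))) · ρ^2 sin(φ) dρ dφ dθ.

Inner (ρ from 0 to 6): 4212(sqrt(2)sin(φ)sin(θ + π/4) + cos(φ))sin(φ).
Middle (φ from 0 to π): 2106sqrt(2)π sin(θ + π/4).
Outer (θ from 0 to 2π): 0.

Therefore ∯_{∂V} F · n dS = 0.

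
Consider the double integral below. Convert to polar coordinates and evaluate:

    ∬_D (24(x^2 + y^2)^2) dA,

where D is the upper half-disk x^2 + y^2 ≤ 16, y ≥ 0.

The region D is 0 ≤ r ≤ 4, 0 ≤ θ ≤ π in polar coordinates, where x = r cos(θ), y = r sin(θ), and dA = r dr dθ.

Under the substitution, the integrand becomes 24r^4, so

    ∬_D (24(x^2 + y^2)^2) dA = ∫_{0}^{π} ∫_{0}^{4} (24r^4) · r dr dθ.

Inner integral (in r): ∫_{0}^{4} (24r^4) · r dr = 16384.

Outer integral (in θ): ∫_{0}^{π} (16384) dθ = 16384π.

Therefore ∬_D (24(x^2 + y^2)^2) dA = 16384π.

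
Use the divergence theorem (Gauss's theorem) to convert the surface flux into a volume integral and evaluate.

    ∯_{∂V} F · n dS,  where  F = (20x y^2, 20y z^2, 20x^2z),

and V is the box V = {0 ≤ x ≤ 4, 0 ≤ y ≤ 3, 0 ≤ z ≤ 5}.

By the divergence theorem,

    ∯_{∂V} F · n dS = ∭_V (∇ · F) dV.

Compute the divergence:
    ∇ · F = ∂F_x/∂x + ∂F_y/∂y + ∂F_z/∂z = 20y^2 + 20z^2 + 20x^2 = 20x^2 + 20y^2 + 20z^2.

V is a rectangular box, so dV = dx dy dz with 0 ≤ x ≤ 4, 0 ≤ y ≤ 3, 0 ≤ z ≤ 5.

Integrate (20x^2 + 20y^2 + 20z^2) over V as an iterated integral:

    ∭_V (∇·F) dV = ∫_0^{4} ∫_0^{3} ∫_0^{5} (20x^2 + 20y^2 + 20z^2) dz dy dx.

Inner (z from 0 to 5): 100x^2 + 100y^2 + 2500/3.
Middle (y from 0 to 3): 300x^2 + 3400.
Outer (x from 0 to 4): 20000.

Therefore ∯_{∂V} F · n dS = 20000.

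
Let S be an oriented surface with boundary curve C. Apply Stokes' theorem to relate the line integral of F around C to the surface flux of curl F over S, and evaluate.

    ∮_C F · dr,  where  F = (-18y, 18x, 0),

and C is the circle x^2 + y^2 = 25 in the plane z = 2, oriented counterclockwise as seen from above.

Let S be the flat disk x^2 + y^2 ≤ 25 in the plane z = 2, with upward unit normal n̂ = ẑ. By Stokes' theorem,

    ∮_C F · dr = ∬_S (∇ × F) · n̂ dS = ∬_D (curl F)_z dA,

where D is the disk x^2 + y^2 ≤ 25.

Compute the curl of F = (-18y, 18x, 0):
    (∇ × F)_x = ∂F_z/∂y - ∂F_y/∂z = 0,
    (∇ × F)_y = ∂F_x/∂z - ∂F_z/∂x = 0,
    (∇ × F)_z = ∂F_y/∂x - ∂F_x/∂y = 36.

On z = 2, (curl F)_z = 36.

Convert to polar (x = r cos θ, y = r sin θ, dA = r dr dθ); the integrand becomes 36, so

    ∬_D (curl F)_z dA = ∫_0^{2π} ∫_0^{5} (36) · r dr dθ.

Inner (r from 0 to 5): 450.
Outer (θ from 0 to 2π): 900π.

Therefore ∮_C F · dr = 900π.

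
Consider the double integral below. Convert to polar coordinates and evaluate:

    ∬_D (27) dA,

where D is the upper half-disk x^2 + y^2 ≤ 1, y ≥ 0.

The region D is 0 ≤ r ≤ 1, 0 ≤ θ ≤ π in polar coordinates, where x = r cos(θ), y = r sin(θ), and dA = r dr dθ.

Under the substitution, the integrand becomes 27, so

    ∬_D (27) dA = ∫_{0}^{π} ∫_{0}^{1} (27) · r dr dθ.

Inner integral (in r): ∫_{0}^{1} (27) · r dr = 27/2.

Outer integral (in θ): ∫_{0}^{π} (27/2) dθ = 27π/2.

Therefore ∬_D (27) dA = 27π/2.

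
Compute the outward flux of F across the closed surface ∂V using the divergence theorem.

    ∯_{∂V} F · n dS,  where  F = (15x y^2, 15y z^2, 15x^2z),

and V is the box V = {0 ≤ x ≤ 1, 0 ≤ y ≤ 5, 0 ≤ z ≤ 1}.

By the divergence theorem,

    ∯_{∂V} F · n dS = ∭_V (∇ · F) dV.

Compute the divergence:
    ∇ · F = ∂F_x/∂x + ∂F_y/∂y + ∂F_z/∂z = 15y^2 + 15z^2 + 15x^2 = 15x^2 + 15y^2 + 15z^2.

V is a rectangular box, so dV = dx dy dz with 0 ≤ x ≤ 1, 0 ≤ y ≤ 5, 0 ≤ z ≤ 1.

Integrate (15x^2 + 15y^2 + 15z^2) over V as an iterated integral:

    ∭_V (∇·F) dV = ∫_0^{1} ∫_0^{5} ∫_0^{1} (15x^2 + 15y^2 + 15z^2) dz dy dx.

Inner (z from 0 to 1): 15x^2 + 15y^2 + 5.
Middle (y from 0 to 5): 75x^2 + 650.
Outer (x from 0 to 1): 675.

Therefore ∯_{∂V} F · n dS = 675.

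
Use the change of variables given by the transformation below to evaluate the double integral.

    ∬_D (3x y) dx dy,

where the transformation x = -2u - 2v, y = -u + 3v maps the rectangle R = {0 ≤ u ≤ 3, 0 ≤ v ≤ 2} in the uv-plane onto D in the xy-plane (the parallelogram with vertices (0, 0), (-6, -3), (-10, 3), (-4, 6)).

Compute the Jacobian determinant of (x, y) with respect to (u, v):

    ∂(x,y)/∂(u,v) = | -2  -2 | = (-2)(3) - (-2)(-1) = -8.
                   | -1  3 |

Its absolute value is |J| = 8 (the area scaling factor).

Substituting x = -2u - 2v, y = -u + 3v into the integrand,

    3x y → 6u^2 - 12u v - 18v^2,

so the integral becomes

    ∬_R (6u^2 - 12u v - 18v^2) · |J| du dv = ∫_0^3 ∫_0^2 (48u^2 - 96u v - 144v^2) dv du.

Inner (v): 96u^2 - 192u - 384.
Outer (u): -1152.

Therefore ∬_D (3x y) dx dy = -1152.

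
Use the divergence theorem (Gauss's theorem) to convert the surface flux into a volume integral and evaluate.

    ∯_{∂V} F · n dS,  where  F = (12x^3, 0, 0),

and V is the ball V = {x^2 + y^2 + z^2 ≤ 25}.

By the divergence theorem,

    ∯_{∂V} F · n dS = ∭_V (∇ · F) dV.

Compute the divergence:
    ∇ · F = ∂F_x/∂x + ∂F_y/∂y + ∂F_z/∂z = 36x^2 + 0 + 0 = 36x^2.

In spherical coordinates, x = ρ sin(φ) cos(θ), y = ρ sin(φ) sin(θ), z = ρ cos(φ), dV = ρ^2 sin(φ) dρ dφ dθ, with 0 ≤ ρ ≤ 5, 0 ≤ φ ≤ π, 0 ≤ θ ≤ 2π.

The integrand, after substitution and multiplying by the volume element, becomes (36ρ^2sin(φ)^2cos(θ)^2) · ρ^2 sin(φ), so

    ∭_V (∇·F) dV = ∫_0^{2π} ∫_0^{π} ∫_0^{5} (36ρ^2sin(φ)^2cos(θ)^2) · ρ^2 sin(φ) dρ dφ dθ.

Inner (ρ from 0 to 5): 22500sin(φ)^3cos(θ)^2.
Middle (φ from 0 to π): 30000cos(θ)^2.
Outer (θ from 0 to 2π): 30000π.

Therefore ∯_{∂V} F · n dS = 30000π.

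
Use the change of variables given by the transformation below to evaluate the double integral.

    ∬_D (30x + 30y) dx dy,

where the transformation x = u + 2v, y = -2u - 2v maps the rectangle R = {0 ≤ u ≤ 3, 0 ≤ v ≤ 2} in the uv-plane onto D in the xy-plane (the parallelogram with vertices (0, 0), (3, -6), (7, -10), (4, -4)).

Compute the Jacobian determinant of (x, y) with respect to (u, v):

    ∂(x,y)/∂(u,v) = | 1  2 | = (1)(-2) - (2)(-2) = 2.
                   | -2  -2 |

Its absolute value is |J| = 2 (the area scaling factor).

Substituting x = u + 2v, y = -2u - 2v into the integrand,

    30x + 30y → -30u,

so the integral becomes

    ∬_R (-30u) · |J| du dv = ∫_0^3 ∫_0^2 (-60u) dv du.

Inner (v): -120u.
Outer (u): -540.

Therefore ∬_D (30x + 30y) dx dy = -540.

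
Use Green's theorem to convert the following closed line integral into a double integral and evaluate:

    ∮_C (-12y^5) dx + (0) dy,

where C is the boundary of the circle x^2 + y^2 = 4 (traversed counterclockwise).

Green's theorem converts the closed line integral into a double integral over the enclosed region D:

    ∮_C P dx + Q dy = ∬_D (∂Q/∂x - ∂P/∂y) dA.

Here P = -12y^5, Q = 0, so

    ∂Q/∂x = 0,    ∂P/∂y = -60y^4,
    ∂Q/∂x - ∂P/∂y = 60y^4.

D is the region x^2 + y^2 ≤ 4. Evaluating the double integral:

In polar coordinates (x = r cos θ, y = r sin θ, dA = r dr dθ) the integrand becomes 60r^4sin(θ)^4, so

    ∬_D (60y^4) dA = ∫_0^{2π} ∫_0^{2} (60r^4sin(θ)^4) · r dr dθ.

Inner (r from 0 to 2): 640sin(θ)^4.
Outer (θ from 0 to 2π): 480π.

Therefore ∮_C P dx + Q dy = 480π.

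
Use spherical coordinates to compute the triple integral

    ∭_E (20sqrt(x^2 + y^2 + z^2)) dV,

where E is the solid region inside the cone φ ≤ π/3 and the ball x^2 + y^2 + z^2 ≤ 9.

In spherical coordinates, x = ρ sin(φ) cos(θ), y = ρ sin(φ) sin(θ), z = ρ cos(φ), and dV = ρ^2 sin(φ) dρ dφ dθ.

The integrand becomes 20ρ, so

    ∭_E (20sqrt(x^2 + y^2 + z^2)) dV = ∫_{0}^{2π} ∫_{0}^{π/3} ∫_{0}^{3} (20ρ) · ρ^2 sin(φ) dρ dφ dθ.

Inner (ρ): 405sin(φ).
Middle (φ): 405/2.
Outer (θ): 405π.

Therefore the triple integral equals 405π.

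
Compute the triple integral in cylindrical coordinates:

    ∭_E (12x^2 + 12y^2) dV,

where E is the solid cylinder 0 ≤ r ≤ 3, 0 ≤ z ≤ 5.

In cylindrical coordinates, x = r cos(θ), y = r sin(θ), z = z, and dV = r dr dθ dz.

The integrand becomes 12r^2, so

    ∭_E (12x^2 + 12y^2) dV = ∫_{0}^{2π} ∫_{0}^{3} ∫_{0}^{5} (12r^2) · r dz dr dθ.

Inner (z): 60r^3.
Middle (r from 0 to 3): 1215.
Outer (θ): 2430π.

Therefore the triple integral equals 2430π.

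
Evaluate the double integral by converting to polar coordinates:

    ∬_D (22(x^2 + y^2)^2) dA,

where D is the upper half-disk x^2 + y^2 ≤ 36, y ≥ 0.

The region D is 0 ≤ r ≤ 6, 0 ≤ θ ≤ π in polar coordinates, where x = r cos(θ), y = r sin(θ), and dA = r dr dθ.

Under the substitution, the integrand becomes 22r^4, so

    ∬_D (22(x^2 + y^2)^2) dA = ∫_{0}^{π} ∫_{0}^{6} (22r^4) · r dr dθ.

Inner integral (in r): ∫_{0}^{6} (22r^4) · r dr = 171072.

Outer integral (in θ): ∫_{0}^{π} (171072) dθ = 171072π.

Therefore ∬_D (22(x^2 + y^2)^2) dA = 171072π.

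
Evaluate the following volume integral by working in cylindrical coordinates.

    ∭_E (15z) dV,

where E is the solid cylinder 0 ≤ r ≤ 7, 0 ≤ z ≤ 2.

In cylindrical coordinates, x = r cos(θ), y = r sin(θ), z = z, and dV = r dr dθ dz.

The integrand becomes 15z, so

    ∭_E (15z) dV = ∫_{0}^{2π} ∫_{0}^{7} ∫_{0}^{2} (15z) · r dz dr dθ.

Inner (z): 30r.
Middle (r from 0 to 7): 735.
Outer (θ): 1470π.

Therefore the triple integral equals 1470π.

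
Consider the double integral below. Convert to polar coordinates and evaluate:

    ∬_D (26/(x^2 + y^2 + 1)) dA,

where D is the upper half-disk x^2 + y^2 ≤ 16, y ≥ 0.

The region D is 0 ≤ r ≤ 4, 0 ≤ θ ≤ π in polar coordinates, where x = r cos(θ), y = r sin(θ), and dA = r dr dθ.

Under the substitution, the integrand becomes 26/(r^2 + 1), so

    ∬_D (26/(x^2 + y^2 + 1)) dA = ∫_{0}^{π} ∫_{0}^{4} (26/(r^2 + 1)) · r dr dθ.

Inner integral (in r): ∫_{0}^{4} (26/(r^2 + 1)) · r dr = log(9904578032905937).

Outer integral (in θ): ∫_{0}^{π} (log(9904578032905937)) dθ = log(9904578032905937^π).

Therefore ∬_D (26/(x^2 + y^2 + 1)) dA = log(9904578032905937^π).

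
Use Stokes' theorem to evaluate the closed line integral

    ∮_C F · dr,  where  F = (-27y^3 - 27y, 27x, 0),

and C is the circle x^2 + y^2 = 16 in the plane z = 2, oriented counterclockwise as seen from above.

Let S be the flat disk x^2 + y^2 ≤ 16 in the plane z = 2, with upward unit normal n̂ = ẑ. By Stokes' theorem,

    ∮_C F · dr = ∬_S (∇ × F) · n̂ dS = ∬_D (curl F)_z dA,

where D is the disk x^2 + y^2 ≤ 16.

Compute the curl of F = (-27y^3 - 27y, 27x, 0):
    (∇ × F)_x = ∂F_z/∂y - ∂F_y/∂z = 0,
    (∇ × F)_y = ∂F_x/∂z - ∂F_z/∂x = 0,
    (∇ × F)_z = ∂F_y/∂x - ∂F_x/∂y = 81y^2 + 54.

On z = 2, (curl F)_z = 81y^2 + 54.

Convert to polar (x = r cos θ, y = r sin θ, dA = r dr dθ); the integrand becomes 81r^2sin(θ)^2 + 54, so

    ∬_D (curl F)_z dA = ∫_0^{2π} ∫_0^{4} (81r^2sin(θ)^2 + 54) · r dr dθ.

Inner (r from 0 to 4): 5184sin(θ)^2 + 432.
Outer (θ from 0 to 2π): 6048π.

Therefore ∮_C F · dr = 6048π.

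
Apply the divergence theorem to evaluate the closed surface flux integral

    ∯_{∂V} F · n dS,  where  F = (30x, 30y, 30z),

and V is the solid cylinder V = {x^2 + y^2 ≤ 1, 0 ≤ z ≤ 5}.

By the divergence theorem,

    ∯_{∂V} F · n dS = ∭_V (∇ · F) dV.

Compute the divergence:
    ∇ · F = ∂F_x/∂x + ∂F_y/∂y + ∂F_z/∂z = 30 + 30 + 30 = 90.

In cylindrical coordinates, x = r cos(θ), y = r sin(θ), z = z, dV = r dr dθ dz, with 0 ≤ r ≤ 1, 0 ≤ θ ≤ 2π, 0 ≤ z ≤ 5.

The integrand, after substitution and multiplying by the volume element, becomes (90) · r, so

    ∭_V (∇·F) dV = ∫_0^{2π} ∫_0^{1} ∫_0^{5} (90) · r dz dr dθ.

Inner (z from 0 to 5): 450r.
Middle (r from 0 to 1): 225.
Outer (θ from 0 to 2π): 450π.

Therefore ∯_{∂V} F · n dS = 450π.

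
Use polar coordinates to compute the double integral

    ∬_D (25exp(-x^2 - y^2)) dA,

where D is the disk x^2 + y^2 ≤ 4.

The region D is 0 ≤ r ≤ 2, 0 ≤ θ ≤ 2π in polar coordinates, where x = r cos(θ), y = r sin(θ), and dA = r dr dθ.

Under the substitution, the integrand becomes 25exp(-r^2), so

    ∬_D (25exp(-x^2 - y^2)) dA = ∫_{0}^{2π} ∫_{0}^{2} (25exp(-r^2)) · r dr dθ.

Inner integral (in r): ∫_{0}^{2} (25exp(-r^2)) · r dr = 25/2 - 25exp(-4)/2.

Outer integral (in θ): ∫_{0}^{2π} (25/2 - 25exp(-4)/2) dθ = -25π exp(-4) + 25π.

Therefore ∬_D (25exp(-x^2 - y^2)) dA = -25π exp(-4) + 25π.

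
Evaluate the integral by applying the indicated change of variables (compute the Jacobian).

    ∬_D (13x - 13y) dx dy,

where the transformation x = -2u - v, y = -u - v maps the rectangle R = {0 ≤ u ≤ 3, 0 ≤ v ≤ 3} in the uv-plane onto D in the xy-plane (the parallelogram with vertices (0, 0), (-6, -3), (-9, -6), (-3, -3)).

Compute the Jacobian determinant of (x, y) with respect to (u, v):

    ∂(x,y)/∂(u,v) = | -2  -1 | = (-2)(-1) - (-1)(-1) = 1.
                   | -1  -1 |

Its absolute value is |J| = 1 (the area scaling factor).

Substituting x = -2u - v, y = -u - v into the integrand,

    13x - 13y → -13u,

so the integral becomes

    ∬_R (-13u) · |J| du dv = ∫_0^3 ∫_0^3 (-13u) dv du.

Inner (v): -39u.
Outer (u): -351/2.

Therefore ∬_D (13x - 13y) dx dy = -351/2.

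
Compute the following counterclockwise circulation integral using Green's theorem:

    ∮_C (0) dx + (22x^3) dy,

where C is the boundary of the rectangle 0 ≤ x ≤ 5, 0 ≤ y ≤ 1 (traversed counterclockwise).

Green's theorem converts the closed line integral into a double integral over the enclosed region D:

    ∮_C P dx + Q dy = ∬_D (∂Q/∂x - ∂P/∂y) dA.

Here P = 0, Q = 22x^3, so

    ∂Q/∂x = 66x^2,    ∂P/∂y = 0,
    ∂Q/∂x - ∂P/∂y = 66x^2.

D is the region 0 ≤ x ≤ 5, 0 ≤ y ≤ 1. Evaluating the double integral:

    ∬_D (66x^2) dA = ∫_0^{5} ∫_0^{1} (66x^2) dy dx.

Inner (y from 0 to 1): 66x^2.
Outer (x from 0 to 5): 2750.

Therefore ∮_C P dx + Q dy = 2750.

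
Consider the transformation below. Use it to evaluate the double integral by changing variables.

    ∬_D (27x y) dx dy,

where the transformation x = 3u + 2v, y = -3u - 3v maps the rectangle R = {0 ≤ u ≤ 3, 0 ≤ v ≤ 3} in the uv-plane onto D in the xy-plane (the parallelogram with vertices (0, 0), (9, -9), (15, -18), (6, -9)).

Compute the Jacobian determinant of (x, y) with respect to (u, v):

    ∂(x,y)/∂(u,v) = | 3  2 | = (3)(-3) - (2)(-3) = -3.
                   | -3  -3 |

Its absolute value is |J| = 3 (the area scaling factor).

Substituting x = 3u + 2v, y = -3u - 3v into the integrand,

    27x y → -243u^2 - 405u v - 162v^2,

so the integral becomes

    ∬_R (-243u^2 - 405u v - 162v^2) · |J| du dv = ∫_0^3 ∫_0^3 (-729u^2 - 1215u v - 486v^2) dv du.

Inner (v): -2187u^2 - 10935u/2 - 4374.
Outer (u): -229635/4.

Therefore ∬_D (27x y) dx dy = -229635/4.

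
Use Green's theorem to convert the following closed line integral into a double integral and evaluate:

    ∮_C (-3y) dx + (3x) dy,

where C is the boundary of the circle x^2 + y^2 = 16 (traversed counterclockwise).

Green's theorem converts the closed line integral into a double integral over the enclosed region D:

    ∮_C P dx + Q dy = ∬_D (∂Q/∂x - ∂P/∂y) dA.

Here P = -3y, Q = 3x, so

    ∂Q/∂x = 3,    ∂P/∂y = -3,
    ∂Q/∂x - ∂P/∂y = 6.

D is the region x^2 + y^2 ≤ 16. Evaluating the double integral:

In polar coordinates (x = r cos θ, y = r sin θ, dA = r dr dθ) the integrand becomes 6, so

    ∬_D (6) dA = ∫_0^{2π} ∫_0^{4} (6) · r dr dθ.

Inner (r from 0 to 4): 48.
Outer (θ from 0 to 2π): 96π.

Therefore ∮_C P dx + Q dy = 96π.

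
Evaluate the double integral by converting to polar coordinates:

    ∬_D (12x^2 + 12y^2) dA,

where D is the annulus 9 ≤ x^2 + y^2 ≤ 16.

The region D is 3 ≤ r ≤ 4, 0 ≤ θ ≤ 2π in polar coordinates, where x = r cos(θ), y = r sin(θ), and dA = r dr dθ.

Under the substitution, the integrand becomes 12r^2, so

    ∬_D (12x^2 + 12y^2) dA = ∫_{0}^{2π} ∫_{3}^{4} (12r^2) · r dr dθ.

Inner integral (in r): ∫_{3}^{4} (12r^2) · r dr = 525.

Outer integral (in θ): ∫_{0}^{2π} (525) dθ = 1050π.

Therefore ∬_D (12x^2 + 12y^2) dA = 1050π.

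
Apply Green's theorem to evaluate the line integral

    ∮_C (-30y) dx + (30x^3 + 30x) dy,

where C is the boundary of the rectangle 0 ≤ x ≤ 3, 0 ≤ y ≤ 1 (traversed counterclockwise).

Green's theorem converts the closed line integral into a double integral over the enclosed region D:

    ∮_C P dx + Q dy = ∬_D (∂Q/∂x - ∂P/∂y) dA.

Here P = -30y, Q = 30x^3 + 30x, so

    ∂Q/∂x = 90x^2 + 30,    ∂P/∂y = -30,
    ∂Q/∂x - ∂P/∂y = 90x^2 + 60.

D is the region 0 ≤ x ≤ 3, 0 ≤ y ≤ 1. Evaluating the double integral:

    ∬_D (90x^2 + 60) dA = ∫_0^{3} ∫_0^{1} (90x^2 + 60) dy dx.

Inner (y from 0 to 1): 90x^2 + 60.
Outer (x from 0 to 3): 990.

Therefore ∮_C P dx + Q dy = 990.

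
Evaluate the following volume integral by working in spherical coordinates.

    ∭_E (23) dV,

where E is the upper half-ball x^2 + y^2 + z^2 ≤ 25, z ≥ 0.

In spherical coordinates, x = ρ sin(φ) cos(θ), y = ρ sin(φ) sin(θ), z = ρ cos(φ), and dV = ρ^2 sin(φ) dρ dφ dθ.

The integrand becomes 23, so

    ∭_E (23) dV = ∫_{0}^{2π} ∫_{0}^{π/2} ∫_{0}^{5} (23) · ρ^2 sin(φ) dρ dφ dθ.

Inner (ρ): 2875sin(φ)/3.
Middle (φ): 2875/3.
Outer (θ): 5750π/3.

Therefore the triple integral equals 5750π/3.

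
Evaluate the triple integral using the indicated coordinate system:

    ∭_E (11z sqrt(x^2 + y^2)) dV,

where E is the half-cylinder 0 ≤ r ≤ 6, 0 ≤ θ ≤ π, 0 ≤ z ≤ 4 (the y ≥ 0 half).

In cylindrical coordinates, x = r cos(θ), y = r sin(θ), z = z, and dV = r dr dθ dz.

The integrand becomes 11r z, so

    ∭_E (11z sqrt(x^2 + y^2)) dV = ∫_{0}^{π} ∫_{0}^{6} ∫_{0}^{4} (11r z) · r dz dr dθ.

Inner (z): 88r^2.
Middle (r from 0 to 6): 6336.
Outer (θ): 6336π.

Therefore the triple integral equals 6336π.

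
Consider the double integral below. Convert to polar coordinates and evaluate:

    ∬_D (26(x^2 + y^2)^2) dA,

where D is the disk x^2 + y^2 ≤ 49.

The region D is 0 ≤ r ≤ 7, 0 ≤ θ ≤ 2π in polar coordinates, where x = r cos(θ), y = r sin(θ), and dA = r dr dθ.

Under the substitution, the integrand becomes 26r^4, so

    ∬_D (26(x^2 + y^2)^2) dA = ∫_{0}^{2π} ∫_{0}^{7} (26r^4) · r dr dθ.

Inner integral (in r): ∫_{0}^{7} (26r^4) · r dr = 1529437/3.

Outer integral (in θ): ∫_{0}^{2π} (1529437/3) dθ = 3058874π/3.

Therefore ∬_D (26(x^2 + y^2)^2) dA = 3058874π/3.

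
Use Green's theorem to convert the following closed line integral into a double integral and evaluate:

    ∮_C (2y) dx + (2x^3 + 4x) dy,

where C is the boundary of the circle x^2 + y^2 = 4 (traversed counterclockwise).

Green's theorem converts the closed line integral into a double integral over the enclosed region D:

    ∮_C P dx + Q dy = ∬_D (∂Q/∂x - ∂P/∂y) dA.

Here P = 2y, Q = 2x^3 + 4x, so

    ∂Q/∂x = 6x^2 + 4,    ∂P/∂y = 2,
    ∂Q/∂x - ∂P/∂y = 6x^2 + 2.

D is the region x^2 + y^2 ≤ 4. Evaluating the double integral:

In polar coordinates (x = r cos θ, y = r sin θ, dA = r dr dθ) the integrand becomes 6r^2cos(θ)^2 + 2, so

    ∬_D (6x^2 + 2) dA = ∫_0^{2π} ∫_0^{2} (6r^2cos(θ)^2 + 2) · r dr dθ.

Inner (r from 0 to 2): 24cos(θ)^2 + 4.
Outer (θ from 0 to 2π): 32π.

Therefore ∮_C P dx + Q dy = 32π.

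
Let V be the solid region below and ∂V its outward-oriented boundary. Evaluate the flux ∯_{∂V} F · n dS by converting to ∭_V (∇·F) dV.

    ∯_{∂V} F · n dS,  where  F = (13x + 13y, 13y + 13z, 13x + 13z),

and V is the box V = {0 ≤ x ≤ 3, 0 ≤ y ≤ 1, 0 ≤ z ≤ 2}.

By the divergence theorem,

    ∯_{∂V} F · n dS = ∭_V (∇ · F) dV.

Compute the divergence:
    ∇ · F = ∂F_x/∂x + ∂F_y/∂y + ∂F_z/∂z = 13 + 13 + 13 = 39.

V is a rectangular box, so dV = dx dy dz with 0 ≤ x ≤ 3, 0 ≤ y ≤ 1, 0 ≤ z ≤ 2.

Integrate (39) over V as an iterated integral:

    ∭_V (∇·F) dV = ∫_0^{3} ∫_0^{1} ∫_0^{2} (39) dz dy dx.

Inner (z from 0 to 2): 78.
Middle (y from 0 to 1): 78.
Outer (x from 0 to 3): 234.

Therefore ∯_{∂V} F · n dS = 234.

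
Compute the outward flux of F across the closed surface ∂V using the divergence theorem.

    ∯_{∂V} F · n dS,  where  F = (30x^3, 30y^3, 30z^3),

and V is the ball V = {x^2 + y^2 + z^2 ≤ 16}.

By the divergence theorem,

    ∯_{∂V} F · n dS = ∭_V (∇ · F) dV.

Compute the divergence:
    ∇ · F = ∂F_x/∂x + ∂F_y/∂y + ∂F_z/∂z = 90x^2 + 90y^2 + 90z^2.

In spherical coordinates, x = ρ sin(φ) cos(θ), y = ρ sin(φ) sin(θ), z = ρ cos(φ), dV = ρ^2 sin(φ) dρ dφ dθ, with 0 ≤ ρ ≤ 4, 0 ≤ φ ≤ π, 0 ≤ θ ≤ 2π.

The integrand, after substitution and multiplying by the volume element, becomes (90ρ^2) · ρ^2 sin(φ), so

    ∭_V (∇·F) dV = ∫_0^{2π} ∫_0^{π} ∫_0^{4} (90ρ^2) · ρ^2 sin(φ) dρ dφ dθ.

Inner (ρ from 0 to 4): 18432sin(φ).
Middle (φ from 0 to π): 36864.
Outer (θ from 0 to 2π): 73728π.

Therefore ∯_{∂V} F · n dS = 73728π.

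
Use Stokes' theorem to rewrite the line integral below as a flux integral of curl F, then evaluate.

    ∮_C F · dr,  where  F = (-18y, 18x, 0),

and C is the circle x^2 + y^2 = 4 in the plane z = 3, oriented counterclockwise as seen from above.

Let S be the flat disk x^2 + y^2 ≤ 4 in the plane z = 3, with upward unit normal n̂ = ẑ. By Stokes' theorem,

    ∮_C F · dr = ∬_S (∇ × F) · n̂ dS = ∬_D (curl F)_z dA,

where D is the disk x^2 + y^2 ≤ 4.

Compute the curl of F = (-18y, 18x, 0):
    (∇ × F)_x = ∂F_z/∂y - ∂F_y/∂z = 0,
    (∇ × F)_y = ∂F_x/∂z - ∂F_z/∂x = 0,
    (∇ × F)_z = ∂F_y/∂x - ∂F_x/∂y = 36.

On z = 3, (curl F)_z = 36.

Convert to polar (x = r cos θ, y = r sin θ, dA = r dr dθ); the integrand becomes 36, so

    ∬_D (curl F)_z dA = ∫_0^{2π} ∫_0^{2} (36) · r dr dθ.

Inner (r from 0 to 2): 72.
Outer (θ from 0 to 2π): 144π.

Therefore ∮_C F · dr = 144π.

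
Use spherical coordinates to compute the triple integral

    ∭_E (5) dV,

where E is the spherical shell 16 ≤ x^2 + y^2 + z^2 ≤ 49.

In spherical coordinates, x = ρ sin(φ) cos(θ), y = ρ sin(φ) sin(θ), z = ρ cos(φ), and dV = ρ^2 sin(φ) dρ dφ dθ.

The integrand becomes 5, so

    ∭_E (5) dV = ∫_{0}^{2π} ∫_{0}^{π} ∫_{4}^{7} (5) · ρ^2 sin(φ) dρ dφ dθ.

Inner (ρ): 465sin(φ).
Middle (φ): 930.
Outer (θ): 1860π.

Therefore the triple integral equals 1860π.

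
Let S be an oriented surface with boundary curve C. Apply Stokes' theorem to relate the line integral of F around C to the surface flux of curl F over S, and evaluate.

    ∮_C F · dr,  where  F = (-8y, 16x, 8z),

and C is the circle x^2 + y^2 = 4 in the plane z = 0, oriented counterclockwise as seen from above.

Let S be the flat disk x^2 + y^2 ≤ 4 in the plane z = 0, with upward unit normal n̂ = ẑ. By Stokes' theorem,

    ∮_C F · dr = ∬_S (∇ × F) · n̂ dS = ∬_D (curl F)_z dA,

where D is the disk x^2 + y^2 ≤ 4.

Compute the curl of F = (-8y, 16x, 8z):
    (∇ × F)_x = ∂F_z/∂y - ∂F_y/∂z = 0,
    (∇ × F)_y = ∂F_x/∂z - ∂F_z/∂x = 0,
    (∇ × F)_z = ∂F_y/∂x - ∂F_x/∂y = 24.

On z = 0, (curl F)_z = 24.

Convert to polar (x = r cos θ, y = r sin θ, dA = r dr dθ); the integrand becomes 24, so

    ∬_D (curl F)_z dA = ∫_0^{2π} ∫_0^{2} (24) · r dr dθ.

Inner (r from 0 to 2): 48.
Outer (θ from 0 to 2π): 96π.

Therefore ∮_C F · dr = 96π.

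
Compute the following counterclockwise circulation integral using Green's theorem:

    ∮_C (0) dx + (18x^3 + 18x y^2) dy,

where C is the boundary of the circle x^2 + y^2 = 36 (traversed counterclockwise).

Green's theorem converts the closed line integral into a double integral over the enclosed region D:

    ∮_C P dx + Q dy = ∬_D (∂Q/∂x - ∂P/∂y) dA.

Here P = 0, Q = 18x^3 + 18x y^2, so

    ∂Q/∂x = 54x^2 + 18y^2,    ∂P/∂y = 0,
    ∂Q/∂x - ∂P/∂y = 54x^2 + 18y^2.

D is the region x^2 + y^2 ≤ 36. Evaluating the double integral:

In polar coordinates (x = r cos θ, y = r sin θ, dA = r dr dθ) the integrand becomes 18r^2(cos(2θ) + 2), so

    ∬_D (54x^2 + 18y^2) dA = ∫_0^{2π} ∫_0^{6} (18r^2(cos(2θ) + 2)) · r dr dθ.

Inner (r from 0 to 6): 5832cos(2θ) + 11664.
Outer (θ from 0 to 2π): 23328π.

Therefore ∮_C P dx + Q dy = 23328π.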